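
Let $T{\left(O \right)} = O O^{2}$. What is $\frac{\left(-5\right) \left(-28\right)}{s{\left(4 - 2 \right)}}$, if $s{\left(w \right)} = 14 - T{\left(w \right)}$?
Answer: $\frac{70}{3} \approx 23.333$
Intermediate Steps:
$T{\left(O \right)} = O^{3}$
$s{\left(w \right)} = 14 - w^{3}$
$\frac{\left(-5\right) \left(-28\right)}{s{\left(4 - 2 \right)}} = \frac{\left(-5\right) \left(-28\right)}{14 - \left(4 - 2\right)^{3}} = \frac{140}{14 - \left(4 - 2\right)^{3}} = \frac{140}{14 - 2^{3}} = \frac{140}{14 - 8} = \frac{140}{6} = 140 \cdot \frac{1}{6} = \frac{70}{3}$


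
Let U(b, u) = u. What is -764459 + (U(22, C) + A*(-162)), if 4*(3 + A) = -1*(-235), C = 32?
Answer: -1546917/2 ≈ -7.7346e+5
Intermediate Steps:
A = 223/4 (A = -3 + (-1*(-235))/4 = -3 + (¼)*235 = -3 + 235/4 = 223/4 ≈ 55.750)
-764459 + (U(22, C) + A*(-162)) = -764459 + (32 + (223/4)*(-162)) = -764459 + (32 - 18063/2) = -764459 - 17999/2 = -1546917/2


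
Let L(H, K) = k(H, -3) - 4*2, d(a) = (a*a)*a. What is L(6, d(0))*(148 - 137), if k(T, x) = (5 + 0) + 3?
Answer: 0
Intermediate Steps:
d(a) = a³ (d(a) = a²*a = a³)
k(T, x) = 8 (k(T, x) = 5 + 3 = 8)
L(H, K) = 0 (L(H, K) = 8 - 4*2 = 8 - 8 = 0)
L(6, d(0))*(148 - 137) = 0*(148 - 137) = 0*11 = 0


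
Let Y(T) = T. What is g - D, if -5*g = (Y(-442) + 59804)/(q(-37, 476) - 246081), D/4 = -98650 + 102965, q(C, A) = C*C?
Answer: -10559293119/611780 ≈ -17260.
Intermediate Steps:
q(C, A) = C**2
D = 17260 (D = 4*(-98650 + 102965) = 4*4315 = 17260)
g = 29681/611780 (g = -(-442 + 59804)/(5*((-37)**2 - 246081)) = -59362/(5*(1369 - 246081)) = -59362/(5*(-244712)) = -59362*(-1)/(5*244712) = -1/5*(-29681/122356) = 29681/611780 ≈ 0.048516)
g - D = 29681/611780 - 1*17260 = 29681/611780 - 17260 = -10559293119/611780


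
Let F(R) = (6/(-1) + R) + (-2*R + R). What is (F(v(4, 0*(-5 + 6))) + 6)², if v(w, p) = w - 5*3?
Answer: 0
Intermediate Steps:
v(w, p) = -15 + w (v(w, p) = w - 15 = -15 + w)
F(R) = -6 (F(R) = (6*(-1) + R) - R = (-6 + R) - R = -6)
(F(v(4, 0*(-5 + 6))) + 6)² = (-6 + 6)² = 0² = 0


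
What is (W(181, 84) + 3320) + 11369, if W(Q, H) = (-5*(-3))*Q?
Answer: 17404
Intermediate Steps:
W(Q, H) = 15*Q
(W(181, 84) + 3320) + 11369 = (15*181 + 3320) + 11369 = (2715 + 3320) + 11369 = 6035 + 11369 = 17404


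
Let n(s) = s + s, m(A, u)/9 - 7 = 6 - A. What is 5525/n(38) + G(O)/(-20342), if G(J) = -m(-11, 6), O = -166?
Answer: 56202983/772996 ≈ 72.708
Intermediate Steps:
m(A, u) = 117 - 9*A (m(A, u) = 63 + 9*(6 - A) = 63 + (54 - 9*A) = 117 - 9*A)
n(s) = 2*s
G(J) = -216 (G(J) = -(117 - 9*(-11)) = -(117 + 99) = -1*216 = -216)
5525/n(38) + G(O)/(-20342) = 5525/((2*38)) - 216/(-20342) = 5525/76 - 216*(-1/20342) = 5525*(1/76) + 108/10171 = 5525/76 + 108/10171 = 56202983/772996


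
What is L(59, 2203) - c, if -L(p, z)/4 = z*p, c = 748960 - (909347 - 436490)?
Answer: -796011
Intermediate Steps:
c = 276103 (c = 748960 - 1*472857 = 748960 - 472857 = 276103)
L(p, z) = -4*p*z (L(p, z) = -4*z*p = -4*p*z)
L(59, 2203) - c = -4*59*2203 - 1*276103 = -519908 - 276103 = -796011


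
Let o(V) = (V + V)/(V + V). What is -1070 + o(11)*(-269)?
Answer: -1339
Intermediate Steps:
o(V) = 1 (o(V) = (2*V)/((2*V)) = (2*V)*(1/(2*V)) = 1)
-1070 + o(11)*(-269) = -1070 + 1*(-269) = -1070 - 269 = -1339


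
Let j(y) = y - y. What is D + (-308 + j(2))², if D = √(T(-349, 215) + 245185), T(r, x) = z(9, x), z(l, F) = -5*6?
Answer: 94864 + √245155 ≈ 95359.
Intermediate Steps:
j(y) = 0
z(l, F) = -30
T(r, x) = -30
D = √245155 (D = √(-30 + 245185) = √245155 ≈ 495.13)
D + (-308 + j(2))² = √245155 + (-308 + 0)² = √245155 + (-308)² = √245155 + 94864 = 94864 + √245155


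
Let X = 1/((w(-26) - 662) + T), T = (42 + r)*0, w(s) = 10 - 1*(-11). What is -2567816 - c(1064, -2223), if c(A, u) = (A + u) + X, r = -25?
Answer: -1645227136/641 ≈ -2.5667e+6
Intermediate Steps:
w(s) = 21 (w(s) = 10 + 11 = 21)
T = 0 (T = (42 - 25)*0 = 17*0 = 0)
X = -1/641 (X = 1/((21 - 662) + 0) = 1/(-641 + 0) = 1/(-641) = -1/641 ≈ -0.0015601)
c(A, u) = -1/641 + A + u (c(A, u) = (A + u) - 1/641 = -1/641 + A + u)
-2567816 - c(1064, -2223) = -2567816 - (-1/641 + 1064 - 2223) = -2567816 - 1*(-742920/641) = -2567816 + 742920/641 = -1645227136/641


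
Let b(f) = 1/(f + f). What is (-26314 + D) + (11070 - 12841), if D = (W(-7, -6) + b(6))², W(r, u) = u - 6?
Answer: -4023791/144 ≈ -27943.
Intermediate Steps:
W(r, u) = -6 + u
b(f) = 1/(2*f)
D = 20449/144 (D = ((-6 - 6) + (½)/6)² = (-12 + (½)*(⅙))² = (-12 + 1/12)² = (-143/12)² = 20449/144 ≈ 142.01)
(-26314 + D) + (11070 - 12841) = (-26314 + 20449/144) + (11070 - 12841) = -3768767/144 - 1771 = -4023791/144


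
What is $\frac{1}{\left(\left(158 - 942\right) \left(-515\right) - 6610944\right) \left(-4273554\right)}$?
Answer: $\frac{1}{26526736011936} \approx 3.7698 \cdot 10^{-14}$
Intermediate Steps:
$\frac{1}{\left(\left(158 - 942\right) \left(-515\right) - 6610944\right) \left(-4273554\right)} = \frac{1}{\left(158 - 942\right) \left(-515\right) - 6610944} \left(- \frac{1}{4273554}\right) = \frac{1}{\left(-784\right) \left(-515\right) - 6610944} \left(- \frac{1}{4273554}\right) = \frac{1}{403760 - 6610944} \left(- \frac{1}{4273554}\right) = \frac{1}{-6207184} \left(- \frac{1}{4273554}\right) = \left(- \frac{1}{6207184}\right) \left(- \frac{1}{4273554}\right) = \frac{1}{26526736011936}$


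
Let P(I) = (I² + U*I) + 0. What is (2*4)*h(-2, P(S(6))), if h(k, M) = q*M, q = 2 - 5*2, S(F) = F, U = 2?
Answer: -3072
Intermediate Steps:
P(I) = I² + 2*I (P(I) = (I² + 2*I) + 0 = I² + 2*I)
q = -8 (q = 2 - 10 = -8)
h(k, M) = -8*M
(2*4)*h(-2, P(S(6))) = (2*4)*(-48*(2 + 6)) = 8*(-48*8) = 8*(-8*48) = 8*(-384) = -3072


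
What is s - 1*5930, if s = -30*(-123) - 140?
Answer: -2380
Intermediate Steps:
s = 3550 (s = 3690 - 140 = 3550)
s - 1*5930 = 3550 - 1*5930 = 3550 - 5930 = -2380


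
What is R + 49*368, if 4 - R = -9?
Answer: 18045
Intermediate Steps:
R = 13 (R = 4 - 1*(-9) = 4 + 9 = 13)
R + 49*368 = 13 + 49*368 = 13 + 18032 = 18045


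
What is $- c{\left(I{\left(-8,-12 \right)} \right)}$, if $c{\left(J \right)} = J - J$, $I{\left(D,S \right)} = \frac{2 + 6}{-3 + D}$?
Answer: $0$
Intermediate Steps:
$I{\left(D,S \right)} = \frac{8}{-3 + D}$
$c{\left(J \right)} = 0$
$- c{\left(I{\left(-8,-12 \right)} \right)} = \left(-1\right) 0 = 0$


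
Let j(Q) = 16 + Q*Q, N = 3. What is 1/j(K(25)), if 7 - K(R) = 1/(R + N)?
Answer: 784/50569 ≈ 0.015504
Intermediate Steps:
K(R) = 7 - 1/(3 + R) (K(R) = 7 - 1/(R + 3) = 7 - 1/(3 + R))
j(Q) = 16 + Q²
1/j(K(25)) = 1/(16 + ((20 + 7*25)/(3 + 25))²) = 1/(16 + ((20 + 175)/28)²) = 1/(16 + ((1/28)*195)²) = 1/(16 + (195/28)²) = 1/(16 + 38025/784) = 1/(50569/784) = 784/50569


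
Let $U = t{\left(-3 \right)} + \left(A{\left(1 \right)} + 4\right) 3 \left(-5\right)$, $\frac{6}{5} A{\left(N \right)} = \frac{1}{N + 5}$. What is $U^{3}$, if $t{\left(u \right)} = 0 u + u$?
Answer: $- \frac{476379541}{1728} \approx -2.7568 \cdot 10^{5}$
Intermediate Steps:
$t{\left(u \right)} = u$ ($t{\left(u \right)} = 0 + u = u$)
$A{\left(N \right)} = \frac{5}{6 \left(5 + N\right)}$ ($A{\left(N \right)} = \frac{5}{6 \left(N + 5\right)} = \frac{5}{6 \left(5 + N\right)}$)
$U = - \frac{781}{12}$ ($U = -3 + \left(\frac{5}{6 \left(5 + 1\right)} + 4\right) 3 \left(-5\right) = -3 + \left(\frac{5}{6 \cdot 6} + 4\right) \left(-15\right) = -3 + \left(\frac{5}{6} \cdot \frac{1}{6} + 4\right) \left(-15\right) = -3 + \left(\frac{5}{36} + 4\right) \left(-15\right) = -3 + \frac{149}{36} \left(-15\right) = -3 - \frac{745}{12} = - \frac{781}{12} \approx -65.083$)
$U^{3} = \left(- \frac{781}{12}\right)^{3} = - \frac{476379541}{1728}$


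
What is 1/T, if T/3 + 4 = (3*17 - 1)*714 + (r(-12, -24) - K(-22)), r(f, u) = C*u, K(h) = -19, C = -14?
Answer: 1/108153 ≈ 9.2462e-6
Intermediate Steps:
r(f, u) = -14*u
T = 108153 (T = -12 + 3*((3*17 - 1)*714 + (-14*(-24) - 1*(-19))) = -12 + 3*((51 - 1)*714 + (336 + 19)) = -12 + 3*(50*714 + 355) = -12 + 3*(35700 + 355) = -12 + 3*36055 = -12 + 108165 = 108153)
1/T = 1/108153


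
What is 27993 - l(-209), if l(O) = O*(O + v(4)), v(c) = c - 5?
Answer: -15897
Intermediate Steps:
v(c) = -5 + c
l(O) = O*(-1 + O) (l(O) = O*(O + (-5 + 4)) = O*(O - 1) = O*(-1 + O))
27993 - l(-209) = 27993 - (-209)*(-1 - 209) = 27993 - (-209)*(-210) = 27993 - 1*43890 = 27993 - 43890 = -15897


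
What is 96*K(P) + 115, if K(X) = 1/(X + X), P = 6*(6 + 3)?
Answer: 1043/9 ≈ 115.89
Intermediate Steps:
P = 54 (P = 6*9 = 54)
K(X) = 1/(2*X)
96*K(P) + 115 = 96*((½)/54) + 115 = 96*((½)*(1/54)) + 115 = 96*(1/108) + 115 = 8/9 + 115 = 1043/9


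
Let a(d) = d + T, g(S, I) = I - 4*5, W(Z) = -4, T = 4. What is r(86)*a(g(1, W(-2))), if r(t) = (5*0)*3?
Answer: 0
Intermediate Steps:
g(S, I) = -20 + I (g(S, I) = I - 20 = -20 + I)
r(t) = 0 (r(t) = 0*3 = 0)
a(d) = 4 + d (a(d) = d + 4 = 4 + d)
r(86)*a(g(1, W(-2))) = 0*(4 + (-20 - 4)) = 0*(4 - 24) = 0*(-20) = 0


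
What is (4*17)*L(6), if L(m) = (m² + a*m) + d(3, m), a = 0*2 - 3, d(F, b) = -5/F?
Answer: 3332/3 ≈ 1110.7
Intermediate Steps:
a = -3 (a = 0 - 3 = -3)
L(m) = -5/3 + m² - 3*m (L(m) = (m² - 3*m) - 5/3 = -5/3 + m² - 3*m)
(4*17)*L(6) = (4*17)*(-5/3 + 6² - 3*6) = 68*(-5/3 + 36 - 18) = 68*(49/3) = 3332/3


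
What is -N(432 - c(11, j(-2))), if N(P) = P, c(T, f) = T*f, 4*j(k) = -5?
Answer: -1783/4 ≈ -445.75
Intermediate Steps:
j(k) = -5/4 (j(k) = (¼)*(-5) = -5/4)
-N(432 - c(11, j(-2))) = -(432 - 11*(-5)/4) = -(432 - 1*(-55/4)) = -(432 + 55/4) = -1*1783/4 = -1783/4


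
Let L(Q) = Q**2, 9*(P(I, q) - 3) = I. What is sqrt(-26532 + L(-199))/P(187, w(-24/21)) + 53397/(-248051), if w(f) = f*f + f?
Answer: -53397/248051 + 9*sqrt(13069)/214 ≈ 4.5926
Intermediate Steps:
w(f) = f + f**2 (w(f) = f**2 + f = f + f**2)
P(I, q) = 3 + I/9
sqrt(-26532 + L(-199))/P(187, w(-24/21)) + 53397/(-248051) = sqrt(-26532 + (-199)**2)/(3 + (1/9)*187) + 53397/(-248051) = sqrt(-26532 + 39601)/(3 + 187/9) + 53397*(-1/248051) = sqrt(13069)/(214/9) - 53397/248051 = sqrt(13069)*(9/214) - 53397/248051 = 9*sqrt(13069)/214 - 53397/248051 = -53397/248051 + 9*sqrt(13069)/214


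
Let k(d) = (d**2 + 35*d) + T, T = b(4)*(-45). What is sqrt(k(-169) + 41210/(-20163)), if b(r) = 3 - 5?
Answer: sqrt(54688827666)/1551 ≈ 150.78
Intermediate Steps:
b(r) = -2
T = 90 (T = -2*(-45) = 90)
k(d) = 90 + d**2 + 35*d (k(d) = (d**2 + 35*d) + 90 = 90 + d**2 + 35*d)
sqrt(k(-169) + 41210/(-20163)) = sqrt((90 + (-169)**2 + 35*(-169)) + 41210/(-20163)) = sqrt((90 + 28561 - 5915) + 41210*(-1/20163)) = sqrt(22736 - 3170/1551) = sqrt(35260366/1551) = sqrt(54688827666)/1551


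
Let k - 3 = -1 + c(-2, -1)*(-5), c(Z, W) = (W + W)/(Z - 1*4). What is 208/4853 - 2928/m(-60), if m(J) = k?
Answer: -42628544/4853 ≈ -8784.0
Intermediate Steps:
c(Z, W) = 2*W/(-4 + Z) (c(Z, W) = (2*W)/(Z - 4) = (2*W)/(-4 + Z) = 2*W/(-4 + Z))
k = 1/3 (k = 3 + (-1 + (2*(-1)/(-4 - 2))*(-5)) = 3 + (-1 + (2*(-1)/(-6))*(-5)) = 3 + (-1 + (2*(-1)*(-1/6))*(-5)) = 3 + (-1 + (1/3)*(-5)) = 3 + (-1 - 5/3) = 3 - 8/3 = 1/3 ≈ 0.33333)
m(J) = 1/3
208/4853 - 2928/m(-60) = 208/4853 - 2928/1/3 = 208*(1/4853) - 2928*3 = 208/4853 - 8784 = -42628544/4853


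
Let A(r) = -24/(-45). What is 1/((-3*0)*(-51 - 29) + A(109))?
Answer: 15/8 ≈ 1.8750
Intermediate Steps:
A(r) = 8/15 (A(r) = -24*(-1/45) = 8/15)
1/((-3*0)*(-51 - 29) + A(109)) = 1/((-3*0)*(-51 - 29) + 8/15) = 1/(0*(-80) + 8/15) = 1/(0 + 8/15) = 1/(8/15) = 15/8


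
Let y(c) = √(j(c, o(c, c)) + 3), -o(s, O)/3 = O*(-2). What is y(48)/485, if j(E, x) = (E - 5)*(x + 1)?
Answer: √12430/485 ≈ 0.22988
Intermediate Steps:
o(s, O) = 6*O (o(s, O) = -3*O*(-2) = -(-6)*O = 6*O)
j(E, x) = (1 + x)*(-5 + E) (j(E, x) = (-5 + E)*(1 + x) = (1 + x)*(-5 + E))
y(c) = √(-2 - 29*c + 6*c²) (y(c) = √((-5 + c - 30*c + c*(6*c)) + 3) = √((-5 + c - 30*c + 6*c²) + 3) = √((-5 - 29*c + 6*c²) + 3) = √(-2 - 29*c + 6*c²))
y(48)/485 = √(-2 - 29*48 + 6*48²)/485 = √(-2 - 1392 + 6*2304)*(1/485) = √(-2 - 1392 + 13824)*(1/485) = √12430*(1/485) = √12430/485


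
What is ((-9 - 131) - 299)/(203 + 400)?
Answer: -439/603 ≈ -0.72803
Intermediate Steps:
((-9 - 131) - 299)/(203 + 400) = (-140 - 299)/603 = -439*1/603 = -439/603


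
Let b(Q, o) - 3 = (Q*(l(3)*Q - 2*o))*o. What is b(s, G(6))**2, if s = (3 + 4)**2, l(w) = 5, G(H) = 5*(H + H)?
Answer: 135058455009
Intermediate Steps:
G(H) = 10*H (G(H) = 5*(2*H) = 10*H)
s = 49 (s = 7**2 = 49)
b(Q, o) = 3 + Q*o*(-2*o + 5*Q) (b(Q, o) = 3 + (Q*(5*Q - 2*o))*o = 3 + (Q*(-2*o + 5*Q))*o = 3 + Q*o*(-2*o + 5*Q))
b(s, G(6))**2 = (3 - 2*49*(10*6)**2 + 5*(10*6)*49**2)**2 = (3 - 2*49*60**2 + 5*60*2401)**2 = (3 - 2*49*3600 + 720300)**2 = (3 - 352800 + 720300)**2 = 367503**2 = 135058455009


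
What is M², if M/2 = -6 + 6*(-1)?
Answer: 576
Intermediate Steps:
M = -24 (M = 2*(-6 + 6*(-1)) = 2*(-6 - 6) = 2*(-12) = -24)
M² = (-24)² = 576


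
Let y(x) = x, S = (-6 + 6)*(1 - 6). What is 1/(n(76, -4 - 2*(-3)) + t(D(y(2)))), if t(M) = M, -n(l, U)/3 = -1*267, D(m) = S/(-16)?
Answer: 1/801 ≈ 0.0012484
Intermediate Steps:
S = 0 (S = 0*(-5) = 0)
D(m) = 0 (D(m) = 0/(-16) = 0*(-1/16) = 0)
n(l, U) = 801 (n(l, U) = -(-3)*267 = -3*(-267) = 801)
1/(n(76, -4 - 2*(-3)) + t(D(y(2)))) = 1/(801 + 0) = 1/801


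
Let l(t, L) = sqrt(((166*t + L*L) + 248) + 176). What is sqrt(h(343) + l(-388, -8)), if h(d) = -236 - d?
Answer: sqrt(-579 + 4*I*sqrt(3995)) ≈ 5.1377 + 24.605*I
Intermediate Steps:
l(t, L) = sqrt(424 + L**2 + 166*t) (l(t, L) = sqrt(((166*t + L**2) + 248) + 176) = sqrt(((L**2 + 166*t) + 248) + 176) = sqrt((248 + L**2 + 166*t) + 176) = sqrt(424 + L**2 + 166*t))
sqrt(h(343) + l(-388, -8)) = sqrt((-236 - 1*343) + sqrt(424 + (-8)**2 + 166*(-388))) = sqrt((-236 - 343) + sqrt(424 + 64 - 64408)) = sqrt(-579 + sqrt(-63920)) = sqrt(-579 + 4*I*sqrt(3995))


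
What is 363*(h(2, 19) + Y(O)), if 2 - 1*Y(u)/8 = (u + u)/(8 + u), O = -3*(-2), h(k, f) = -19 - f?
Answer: -73326/7 ≈ -10475.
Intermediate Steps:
O = 6
Y(u) = 16 - 16*u/(8 + u) (Y(u) = 16 - 8*(u + u)/(8 + u) = 16 - 8*2*u/(8 + u) = 16 - 16*u/(8 + u))
363*(h(2, 19) + Y(O)) = 363*((-19 - 1*19) + 128/(8 + 6)) = 363*((-19 - 19) + 128/14) = 363*(-38 + 128*(1/14)) = 363*(-38 + 64/7) = 363*(-202/7) = -73326/7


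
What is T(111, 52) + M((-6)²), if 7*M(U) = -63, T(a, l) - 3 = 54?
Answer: 48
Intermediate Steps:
T(a, l) = 57 (T(a, l) = 3 + 54 = 57)
M(U) = -9 (M(U) = (⅐)*(-63) = -9)
T(111, 52) + M((-6)²) = 57 - 9 = 48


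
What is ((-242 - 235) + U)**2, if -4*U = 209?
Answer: 4481689/16 ≈ 2.8011e+5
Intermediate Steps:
U = -209/4 (U = -1/4*209 = -209/4 ≈ -52.250)
((-242 - 235) + U)**2 = ((-242 - 235) - 209/4)**2 = (-477 - 209/4)**2 = (-2117/4)**2 = 4481689/16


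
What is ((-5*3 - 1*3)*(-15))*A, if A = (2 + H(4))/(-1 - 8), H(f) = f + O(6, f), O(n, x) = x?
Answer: -300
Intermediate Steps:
H(f) = 2*f (H(f) = f + f = 2*f)
A = -10/9 (A = (2 + 2*4)/(-1 - 8) = (2 + 8)/(-9) = 10*(-⅑) = -10/9 ≈ -1.1111)
((-5*3 - 1*3)*(-15))*A = ((-5*3 - 1*3)*(-15))*(-10/9) = ((-15 - 3)*(-15))*(-10/9) = -18*(-15)*(-10/9) = 270*(-10/9) = -300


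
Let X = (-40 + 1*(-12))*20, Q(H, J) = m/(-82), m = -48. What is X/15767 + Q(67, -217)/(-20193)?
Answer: -287135976/4351234757 ≈ -0.065989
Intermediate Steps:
Q(H, J) = 24/41 (Q(H, J) = -48/(-82) = -48*(-1/82) = 24/41)
X = -1040 (X = (-40 - 12)*20 = -52*20 = -1040)
X/15767 + Q(67, -217)/(-20193) = -1040/15767 + (24/41)/(-20193) = -1040*1/15767 + (24/41)*(-1/20193) = -1040/15767 - 8/275971 = -287135976/4351234757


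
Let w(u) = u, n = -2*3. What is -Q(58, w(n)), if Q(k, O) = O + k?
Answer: -52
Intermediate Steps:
n = -6
-Q(58, w(n)) = -(-6 + 58) = -1*52 = -52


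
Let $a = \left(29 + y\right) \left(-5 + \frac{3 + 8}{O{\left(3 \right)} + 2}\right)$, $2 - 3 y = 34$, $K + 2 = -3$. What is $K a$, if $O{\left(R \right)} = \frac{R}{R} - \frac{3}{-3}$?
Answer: $\frac{825}{4} \approx 206.25$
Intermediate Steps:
$K = -5$ ($K = -2 - 3 = -5$)
$O{\left(R \right)} = 2$ ($O{\left(R \right)} = 1 - -1 = 1 + 1 = 2$)
$y = - \frac{32}{3}$ ($y = \frac{2}{3} - \frac{34}{3} = - \frac{32}{3} \approx -10.667$)
$a = - \frac{165}{4}$ ($a = \left(29 - \frac{32}{3}\right) \left(-5 + \frac{3 + 8}{2 + 2}\right) = \frac{55 \left(-5 + \frac{11}{4}\right)}{3} = \frac{55}{3} \left(- \frac{9}{4}\right) = - \frac{165}{4} \approx -41.25$)
$K a = \left(-5\right) \left(- \frac{165}{4}\right) = \frac{825}{4}$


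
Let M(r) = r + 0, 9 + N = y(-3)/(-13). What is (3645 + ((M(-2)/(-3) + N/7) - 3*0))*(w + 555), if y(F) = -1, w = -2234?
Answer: -1670469001/273 ≈ -6.1189e+6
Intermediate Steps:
N = -116/13 (N = -9 - 1/(-13) = -9 - 1*(-1/13) = -9 + 1/13 = -116/13 ≈ -8.9231)
M(r) = r
(3645 + ((M(-2)/(-3) + N/7) - 3*0))*(w + 555) = (3645 + ((-2/(-3) - 116/13/7) - 3*0))*(-2234 + 555) = (3645 + ((-2*(-⅓) - 116/13*⅐) + 0))*(-1679) = (3645 + ((⅔ - 116/91) + 0))*(-1679) = (3645 + (-166/273 + 0))*(-1679) = (3645 - 166/273)*(-1679) = (994919/273)*(-1679) = -1670469001/273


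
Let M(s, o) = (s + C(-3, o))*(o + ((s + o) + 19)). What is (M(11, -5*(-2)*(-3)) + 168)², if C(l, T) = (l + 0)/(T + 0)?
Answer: 27225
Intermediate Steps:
C(l, T) = l/T
M(s, o) = (s - 3/o)*(19 + s + 2*o) (M(s, o) = (s - 3/o)*(o + ((s + o) + 19)) = (s - 3/o)*(o + ((o + s) + 19)) = (s - 3/o)*(o + (19 + o + s)) = (s - 3/o)*(19 + s + 2*o))
(M(11, -5*(-2)*(-3)) + 168)² = ((-57 - 3*11 + (-5*(-2)*(-3))*(-6 + 11² + 19*11 + 2*(-5*(-2)*(-3))*11))/((-5*(-2)*(-3))) + 168)² = ((-57 - 33 + (10*(-3))*(-6 + 121 + 209 + 2*(10*(-3))*11))/((10*(-3))) + 168)² = ((-57 - 33 - 30*(-6 + 121 + 209 + 2*(-30)*11))/(-30) + 168)² = (-(-57 - 33 - 30*(-6 + 121 + 209 - 660))/30 + 168)² = (-(-57 - 33 - 30*(-336))/30 + 168)² = (-(-57 - 33 + 10080)/30 + 168)² = (-1/30*9990 + 168)² = (-333 + 168)² = (-165)² = 27225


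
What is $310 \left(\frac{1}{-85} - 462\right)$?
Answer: $- \frac{2434802}{17} \approx -1.4322 \cdot 10^{5}$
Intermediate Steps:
$310 \left(\frac{1}{-85} - 462\right) = 310 \left(- \frac{1}{85} - 462\right) = 310 \left(- \frac{39271}{85}\right) = - \frac{2434802}{17}$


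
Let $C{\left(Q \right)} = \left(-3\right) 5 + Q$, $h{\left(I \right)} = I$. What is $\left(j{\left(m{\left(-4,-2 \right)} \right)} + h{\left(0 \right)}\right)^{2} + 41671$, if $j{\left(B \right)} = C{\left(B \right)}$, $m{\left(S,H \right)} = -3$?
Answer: $41995$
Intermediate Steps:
$C{\left(Q \right)} = -15 + Q$
$j{\left(B \right)} = -15 + B$
$\left(j{\left(m{\left(-4,-2 \right)} \right)} + h{\left(0 \right)}\right)^{2} + 41671 = \left(\left(-15 - 3\right) + 0\right)^{2} + 41671 = \left(-18 + 0\right)^{2} + 41671 = \left(-18\right)^{2} + 41671 = 324 + 41671 = 41995$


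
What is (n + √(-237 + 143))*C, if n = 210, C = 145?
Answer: 30450 + 145*I*√94 ≈ 30450.0 + 1405.8*I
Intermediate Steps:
(n + √(-237 + 143))*C = (210 + √(-237 + 143))*145 = (210 + √(-94))*145 = (210 + I*√94)*145 = 30450 + 145*I*√94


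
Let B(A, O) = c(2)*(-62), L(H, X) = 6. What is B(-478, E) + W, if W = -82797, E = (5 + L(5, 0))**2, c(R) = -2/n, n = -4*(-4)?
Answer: -331157/4 ≈ -82789.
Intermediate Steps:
n = 16
c(R) = -1/8 (c(R) = -2/16 = -2*1/16 = -1/8)
E = 121 (E = (5 + 6)**2 = 11**2 = 121)
B(A, O) = 31/4 (B(A, O) = -1/8*(-62) = 31/4)
B(-478, E) + W = 31/4 - 82797 = -331157/4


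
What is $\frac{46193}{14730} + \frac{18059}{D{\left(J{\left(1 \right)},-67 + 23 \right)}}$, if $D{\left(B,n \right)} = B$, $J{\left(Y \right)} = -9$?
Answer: $- \frac{88531111}{44190} \approx -2003.4$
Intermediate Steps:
$\frac{46193}{14730} + \frac{18059}{D{\left(J{\left(1 \right)},-67 + 23 \right)}} = \frac{46193}{14730} + \frac{18059}{-9} = 46193 \cdot \frac{1}{14730} + 18059 \left(- \frac{1}{9}\right) = \frac{46193}{14730} - \frac{18059}{9} = - \frac{88531111}{44190}$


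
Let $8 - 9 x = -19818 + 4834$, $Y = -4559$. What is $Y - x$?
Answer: $- \frac{56023}{9} \approx -6224.8$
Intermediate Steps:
$x = \frac{14992}{9}$ ($x = \frac{8}{9} - \frac{-19818 + 4834}{9} = \frac{8}{9} - - \frac{14984}{9} = \frac{8}{9} + \frac{14984}{9} = \frac{14992}{9} \approx 1665.8$)
$Y - x = -4559 - \frac{14992}{9} = - \frac{56023}{9}$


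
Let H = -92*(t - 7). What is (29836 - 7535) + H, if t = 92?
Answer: 14481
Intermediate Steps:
H = -7820 (H = -92*(92 - 7) = -92*85 = -7820)
(29836 - 7535) + H = (29836 - 7535) - 7820 = 22301 - 7820 = 14481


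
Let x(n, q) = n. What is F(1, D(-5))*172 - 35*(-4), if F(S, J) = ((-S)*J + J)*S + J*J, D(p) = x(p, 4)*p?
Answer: 107640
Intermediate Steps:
D(p) = p² (D(p) = p*p = p²)
F(S, J) = J² + S*(J - J*S) (F(S, J) = (-J*S + J)*S + J² = (J - J*S)*S + J² = S*(J - J*S) + J² = J² + S*(J - J*S))
F(1, D(-5))*172 - 35*(-4) = ((-5)²*((-5)² + 1 - 1*1²))*172 - 35*(-4) = (25*(25 + 1 - 1*1))*172 + 140 = (25*(25 + 1 - 1))*172 + 140 = (25*25)*172 + 140 = 625*172 + 140 = 107500 + 140 = 107640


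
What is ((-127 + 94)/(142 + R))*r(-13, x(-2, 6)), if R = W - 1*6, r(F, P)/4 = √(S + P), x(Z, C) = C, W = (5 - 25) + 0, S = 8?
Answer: -33*√14/29 ≈ -4.2578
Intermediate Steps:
W = -20 (W = -20 + 0 = -20)
r(F, P) = 4*√(8 + P)
R = -26 (R = -20 - 1*6 = -20 - 6 = -26)
((-127 + 94)/(142 + R))*r(-13, x(-2, 6)) = ((-127 + 94)/(142 - 26))*(4*√(8 + 6)) = (-33/116)*(4*√14) = (-33*1/116)*(4*√14) = -33*√14/29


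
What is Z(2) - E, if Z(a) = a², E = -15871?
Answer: 15875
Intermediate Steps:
Z(2) - E = 2² - 1*(-15871) = 4 + 15871 = 15875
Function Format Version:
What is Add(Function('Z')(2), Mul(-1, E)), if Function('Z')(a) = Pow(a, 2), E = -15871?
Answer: 15875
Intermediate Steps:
Add(Function('Z')(2), Mul(-1, E)) = Add(Pow(2, 2), Mul(-1, -15871)) = Add(4, 15871) = 15875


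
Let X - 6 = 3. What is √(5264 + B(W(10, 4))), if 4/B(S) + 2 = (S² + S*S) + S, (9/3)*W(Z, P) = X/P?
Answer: 4*√327 ≈ 72.333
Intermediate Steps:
X = 9 (X = 6 + 3 = 9)
W(Z, P) = 3/P (W(Z, P) = (9/P)/3 = 3/P)
B(S) = 4/(-2 + S + 2*S²) (B(S) = 4/(-2 + ((S² + S*S) + S)) = 4/(-2 + ((S² + S²) + S)) = 4/(-2 + (2*S² + S)) = 4/(-2 + (S + 2*S²)) = 4/(-2 + S + 2*S²))
√(5264 + B(W(10, 4))) = √(5264 + 4/(-2 + 3/4 + 2*(3/4)²)) = √(5264 + 4/(-2 + 3*(¼) + 2*(3*(¼))²)) = √(5264 + 4/(-2 + ¾ + 2*(¾)²)) = √(5264 + 4/(-2 + ¾ + 2*(9/16))) = √(5264 + 4/(-2 + ¾ + 9/8)) = √(5264 + 4/(-⅛)) = √(5264 + 4*(-8)) = √(5264 - 32) = √5232 = 4*√327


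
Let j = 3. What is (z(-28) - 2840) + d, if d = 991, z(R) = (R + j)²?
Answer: -1224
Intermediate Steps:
z(R) = (3 + R)² (z(R) = (R + 3)² = (3 + R)²)
(z(-28) - 2840) + d = ((3 - 28)² - 2840) + 991 = ((-25)² - 2840) + 991 = (625 - 2840) + 991 = -2215 + 991 = -1224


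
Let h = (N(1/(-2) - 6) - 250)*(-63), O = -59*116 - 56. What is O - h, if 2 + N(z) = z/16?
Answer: -729651/32 ≈ -22802.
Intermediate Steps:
O = -6900 (O = -6844 - 56 = -6900)
N(z) = -2 + z/16
h = 508851/32 (h = ((-2 + (1/(-2) - 6)/16) - 250)*(-63) = ((-2 + (-½ - 6)/16) - 250)*(-63) = ((-2 + (1/16)*(-13/2)) - 250)*(-63) = ((-2 - 13/32) - 250)*(-63) = (-77/32 - 250)*(-63) = -8077/32*(-63) = 508851/32 ≈ 15902.)
O - h = -6900 - 1*508851/32 = -6900 - 508851/32 = -729651/32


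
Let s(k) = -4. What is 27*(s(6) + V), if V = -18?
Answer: -594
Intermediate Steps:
27*(s(6) + V) = 27*(-4 - 18) = 27*(-22) = -594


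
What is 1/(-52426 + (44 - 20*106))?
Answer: -1/54502 ≈ -1.8348e-5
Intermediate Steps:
1/(-52426 + (44 - 20*106)) = 1/(-52426 + (44 - 2120)) = 1/(-52426 - 2076) = 1/(-54502) = -1/54502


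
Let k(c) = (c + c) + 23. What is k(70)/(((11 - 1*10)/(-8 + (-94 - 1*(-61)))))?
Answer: -6683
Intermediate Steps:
k(c) = 23 + 2*c (k(c) = 2*c + 23 = 23 + 2*c)
k(70)/(((11 - 1*10)/(-8 + (-94 - 1*(-61))))) = (23 + 2*70)/(((11 - 1*10)/(-8 + (-94 - 1*(-61))))) = (23 + 140)/(((11 - 10)/(-8 + (-94 + 61)))) = 163/((1/(-8 - 33))) = 163/((1/(-41))) = 163/((1*(-1/41))) = 163/(-1/41) = 163*(-41) = -6683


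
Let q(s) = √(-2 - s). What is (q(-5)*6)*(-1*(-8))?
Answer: 48*√3 ≈ 83.138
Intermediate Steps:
(q(-5)*6)*(-1*(-8)) = (√(-2 - 1*(-5))*6)*(-1*(-8)) = (√(-2 + 5)*6)*8 = (√3*6)*8 = (6*√3)*8 = 48*√3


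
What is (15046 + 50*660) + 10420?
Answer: 58466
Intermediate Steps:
(15046 + 50*660) + 10420 = (15046 + 33000) + 10420 = 48046 + 10420 = 58466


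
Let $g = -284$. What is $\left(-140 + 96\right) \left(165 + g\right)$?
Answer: $5236$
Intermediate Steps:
$\left(-140 + 96\right) \left(165 + g\right) = \left(-140 + 96\right) \left(165 - 284\right) = \left(-44\right) \left(-119\right) = 5236$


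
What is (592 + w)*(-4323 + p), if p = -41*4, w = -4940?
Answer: 19509476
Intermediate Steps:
p = -164
(592 + w)*(-4323 + p) = (592 - 4940)*(-4323 - 164) = -4348*(-4487) = 19509476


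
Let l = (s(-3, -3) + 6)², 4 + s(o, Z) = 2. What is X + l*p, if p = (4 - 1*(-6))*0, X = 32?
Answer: 32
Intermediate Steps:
s(o, Z) = -2 (s(o, Z) = -4 + 2 = -2)
p = 0 (p = (4 + 6)*0 = 10*0 = 0)
l = 16 (l = (-2 + 6)² = 4² = 16)
X + l*p = 32 + 16*0 = 32 + 0 = 32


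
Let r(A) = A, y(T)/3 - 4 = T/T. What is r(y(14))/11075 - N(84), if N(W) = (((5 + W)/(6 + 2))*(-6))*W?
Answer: 12419508/2215 ≈ 5607.0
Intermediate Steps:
y(T) = 15 (y(T) = 12 + 3*(T/T) = 12 + 3*1 = 12 + 3 = 15)
N(W) = W*(-15/4 - 3*W/4) (N(W) = (((5 + W)/8)*(-6))*W = (((5 + W)*(1/8))*(-6))*W = ((5/8 + W/8)*(-6))*W = (-15/4 - 3*W/4)*W = W*(-15/4 - 3*W/4))
r(y(14))/11075 - N(84) = 15/11075 - (-3)*84*(5 + 84)/4 = 15*(1/11075) - (-3)*84*89/4 = 3/2215 - 1*(-5607) = 3/2215 + 5607 = 12419508/2215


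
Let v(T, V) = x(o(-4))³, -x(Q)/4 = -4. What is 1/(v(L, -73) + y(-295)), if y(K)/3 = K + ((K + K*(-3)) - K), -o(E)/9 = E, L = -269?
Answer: 1/5866 ≈ 0.00017047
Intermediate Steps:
o(E) = -9*E
x(Q) = 16 (x(Q) = -4*(-4) = 16)
v(T, V) = 4096 (v(T, V) = 16³ = 4096)
y(K) = -6*K (y(K) = 3*(K + ((K + K*(-3)) - K)) = 3*(K + ((K - 3*K) - K)) = 3*(K + (-2*K - K)) = 3*(K - 3*K) = 3*(-2*K) = -6*K)
1/(v(L, -73) + y(-295)) = 1/(4096 - 6*(-295)) = 1/(4096 + 1770) = 1/5866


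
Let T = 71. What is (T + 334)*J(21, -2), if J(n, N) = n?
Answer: 8505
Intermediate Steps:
(T + 334)*J(21, -2) = (71 + 334)*21 = 405*21 = 8505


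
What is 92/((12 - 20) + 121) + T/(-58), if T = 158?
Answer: -6259/3277 ≈ -1.9100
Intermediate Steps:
92/((12 - 20) + 121) + T/(-58) = 92/((12 - 20) + 121) + 158/(-58) = 92/(-8 + 121) + 158*(-1/58) = 92/113 - 79/29 = -6259/3277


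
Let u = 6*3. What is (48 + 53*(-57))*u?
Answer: -53514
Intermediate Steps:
u = 18
(48 + 53*(-57))*u = (48 + 53*(-57))*18 = (48 - 3021)*18 = -2973*18 = -53514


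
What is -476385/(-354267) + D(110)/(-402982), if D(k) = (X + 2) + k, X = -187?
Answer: 64000383365/47587741398 ≈ 1.3449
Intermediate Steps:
D(k) = -185 + k (D(k) = (-187 + 2) + k = -185 + k)
-476385/(-354267) + D(110)/(-402982) = -476385/(-354267) + (-185 + 110)/(-402982) = -476385*(-1/354267) - 75*(-1/402982) = 158795/118089 + 75/402982 = 64000383365/47587741398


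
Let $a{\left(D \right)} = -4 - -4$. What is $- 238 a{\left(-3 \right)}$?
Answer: $0$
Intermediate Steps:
$a{\left(D \right)} = 0$ ($a{\left(D \right)} = -4 + 4 = 0$)
$- 238 a{\left(-3 \right)} = \left(-238\right) 0 = 0$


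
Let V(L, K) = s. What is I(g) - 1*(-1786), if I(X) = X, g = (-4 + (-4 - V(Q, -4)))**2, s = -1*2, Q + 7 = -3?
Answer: 1822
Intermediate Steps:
Q = -10 (Q = -7 - 3 = -10)
s = -2
V(L, K) = -2
g = 36 (g = (-4 + (-4 - 1*(-2)))**2 = (-4 + (-4 + 2))**2 = (-4 - 2)**2 = (-6)**2 = 36)
I(g) - 1*(-1786) = 36 - 1*(-1786) = 36 + 1786 = 1822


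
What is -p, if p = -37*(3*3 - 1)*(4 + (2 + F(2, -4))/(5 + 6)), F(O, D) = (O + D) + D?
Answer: 11840/11 ≈ 1076.4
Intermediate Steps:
F(O, D) = O + 2*D (F(O, D) = (D + O) + D = O + 2*D)
p = -11840/11 (p = -37*(3*3 - 1)*(4 + (2 + (2 + 2*(-4)))/(5 + 6)) = -37*(9 - 1)*(4 + (2 + (2 - 8))/11) = -296*(4 + (2 - 6)*(1/11)) = -296*(4 - 4*1/11) = -296*(4 - 4/11) = -296*40/11 = -37*320/11 = -11840/11 ≈ -1076.4)
-p = -1*(-11840/11) = 11840/11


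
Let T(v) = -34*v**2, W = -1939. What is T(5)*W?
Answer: 1648150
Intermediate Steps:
T(5)*W = -34*5**2*(-1939) = -34*25*(-1939) = -850*(-1939) = 1648150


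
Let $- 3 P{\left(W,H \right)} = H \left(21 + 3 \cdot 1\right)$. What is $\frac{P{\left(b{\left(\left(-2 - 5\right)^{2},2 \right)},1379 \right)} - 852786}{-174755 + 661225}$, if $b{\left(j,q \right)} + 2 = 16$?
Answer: $- \frac{431909}{243235} \approx -1.7757$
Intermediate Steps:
$b{\left(j,q \right)} = 14$ ($b{\left(j,q \right)} = -2 + 16 = 14$)
$P{\left(W,H \right)} = - 8 H$ ($P{\left(W,H \right)} = - \frac{H \left(21 + 3 \cdot 1\right)}{3} = - \frac{H \left(21 + 3\right)}{3} = - \frac{H 24}{3} = - \frac{24 H}{3} = - 8 H$)
$\frac{P{\left(b{\left(\left(-2 - 5\right)^{2},2 \right)},1379 \right)} - 852786}{-174755 + 661225} = \frac{\left(-8\right) 1379 - 852786}{-174755 + 661225} = \frac{-11032 - 852786}{486470} = \left(-863818\right) \frac{1}{486470} = - \frac{431909}{243235}$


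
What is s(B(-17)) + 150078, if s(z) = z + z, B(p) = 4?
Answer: 150086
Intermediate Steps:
s(z) = 2*z
s(B(-17)) + 150078 = 2*4 + 150078 = 8 + 150078 = 150086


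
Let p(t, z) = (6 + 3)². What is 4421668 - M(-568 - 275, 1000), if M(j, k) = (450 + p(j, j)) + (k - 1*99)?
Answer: 4420236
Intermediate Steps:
p(t, z) = 81 (p(t, z) = 9² = 81)
M(j, k) = 432 + k (M(j, k) = (450 + 81) + (k - 1*99) = 531 + (k - 99) = 531 + (-99 + k) = 432 + k)
4421668 - M(-568 - 275, 1000) = 4421668 - (432 + 1000) = 4421668 - 1*1432 = 4421668 - 1432 = 4420236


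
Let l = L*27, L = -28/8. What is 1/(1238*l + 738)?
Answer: -1/116253 ≈ -8.6019e-6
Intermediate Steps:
L = -7/2 (L = -28*1/8 = -7/2 ≈ -3.5000)
l = -189/2 (l = -7/2*27 = -189/2 ≈ -94.500)
1/(1238*l + 738) = 1/(1238*(-189/2) + 738) = 1/(-116991 + 738) = 1/(-116253) = -1/116253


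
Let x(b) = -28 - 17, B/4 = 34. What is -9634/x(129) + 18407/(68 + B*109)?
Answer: 48099281/223380 ≈ 215.32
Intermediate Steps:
B = 136 (B = 4*34 = 136)
x(b) = -45
-9634/x(129) + 18407/(68 + B*109) = -9634/(-45) + 18407/(68 + 136*109) = -9634*(-1/45) + 18407/(68 + 14824) = 9634/45 + 18407/14892 = 48099281/223380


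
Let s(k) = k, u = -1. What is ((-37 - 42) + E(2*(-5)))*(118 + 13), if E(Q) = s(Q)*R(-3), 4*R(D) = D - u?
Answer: -9694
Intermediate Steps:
R(D) = ¼ + D/4 (R(D) = (D - 1*(-1))/4 = (D + 1)/4 = (1 + D)/4 = ¼ + D/4)
E(Q) = -Q/2 (E(Q) = Q*(¼ + (¼)*(-3)) = Q*(¼ - ¾) = Q*(-½) = -Q/2)
((-37 - 42) + E(2*(-5)))*(118 + 13) = ((-37 - 42) - (-5))*(118 + 13) = (-79 - ½*(-10))*131 = (-79 + 5)*131 = -74*131 = -9694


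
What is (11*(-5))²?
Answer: 3025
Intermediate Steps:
(11*(-5))² = (-55)² = 3025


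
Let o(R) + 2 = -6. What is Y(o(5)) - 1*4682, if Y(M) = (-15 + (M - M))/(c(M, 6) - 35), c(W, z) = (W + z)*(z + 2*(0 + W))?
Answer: -4681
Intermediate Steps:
o(R) = -8 (o(R) = -2 - 6 = -8)
c(W, z) = (W + z)*(z + 2*W)
Y(M) = -15/(1 + 2*M**2 + 18*M) (Y(M) = (-15 + (M - M))/((6**2 + 2*M**2 + 3*M*6) - 35) = (-15 + 0)/((36 + 2*M**2 + 18*M) - 35) = -15/(1 + 2*M**2 + 18*M))
Y(o(5)) - 1*4682 = -15/(1 + 2*(-8)**2 + 18*(-8)) - 1*4682 = -15/(1 + 2*64 - 144) - 4682 = -15/(1 + 128 - 144) - 4682 = -15/(-15) - 4682 = -15*(-1/15) - 4682 = 1 - 4682 = -4681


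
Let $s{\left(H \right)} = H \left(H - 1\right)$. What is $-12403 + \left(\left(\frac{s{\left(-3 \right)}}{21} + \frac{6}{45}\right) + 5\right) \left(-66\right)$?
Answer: $- \frac{447283}{35} \approx -12780.0$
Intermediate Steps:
$s{\left(H \right)} = H \left(-1 + H\right)$
$-12403 + \left(\left(\frac{s{\left(-3 \right)}}{21} + \frac{6}{45}\right) + 5\right) \left(-66\right) = -12403 + \left(\left(\frac{\left(-3\right) \left(-1 - 3\right)}{21} + \frac{6}{45}\right) + 5\right) \left(-66\right) = -12403 + \left(\left(\left(-3\right) \left(-4\right) \frac{1}{21} + 6 \cdot \frac{1}{45}\right) + 5\right) \left(-66\right) = -12403 + \left(\left(12 \cdot \frac{1}{21} + \frac{2}{15}\right) + 5\right) \left(-66\right) = -12403 + \left(\left(\frac{4}{7} + \frac{2}{15}\right) + 5\right) \left(-66\right) = -12403 + \left(\frac{74}{105} + 5\right) \left(-66\right) = -12403 + \frac{599}{105} \left(-66\right) = -12403 - \frac{13178}{35} = - \frac{447283}{35}$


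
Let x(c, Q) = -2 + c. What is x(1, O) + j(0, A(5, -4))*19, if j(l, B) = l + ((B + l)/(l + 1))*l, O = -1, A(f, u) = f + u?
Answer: -1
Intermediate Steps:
j(l, B) = l + l*(B + l)/(1 + l) (j(l, B) = l + ((B + l)/(1 + l))*l = l + l*(B + l)/(1 + l))
x(1, O) + j(0, A(5, -4))*19 = (-2 + 1) + (0*(1 + (5 - 4) + 2*0)/(1 + 0))*19 = -1 + (0*(1 + 1 + 0)/1)*19 = -1 + (0*1*2)*19 = -1 + 0*19 = -1 + 0 = -1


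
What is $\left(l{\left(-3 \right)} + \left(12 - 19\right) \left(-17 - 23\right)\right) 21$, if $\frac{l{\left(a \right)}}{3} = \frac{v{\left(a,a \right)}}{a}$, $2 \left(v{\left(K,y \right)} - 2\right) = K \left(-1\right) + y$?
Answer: $5838$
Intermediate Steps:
$v{\left(K,y \right)} = 2 + \frac{y}{2} - \frac{K}{2}$ ($v{\left(K,y \right)} = 2 + \frac{K \left(-1\right) + y}{2} = 2 + \frac{- K + y}{2} = 2 + \frac{y - K}{2} = 2 - \left(\frac{K}{2} - \frac{y}{2}\right) = 2 + \frac{y}{2} - \frac{K}{2}$)
$l{\left(a \right)} = \frac{6}{a}$ ($l{\left(a \right)} = 3 \frac{2 + \frac{a}{2} - \frac{a}{2}}{a} = 3 \frac{2}{a} = \frac{6}{a}$)
$\left(l{\left(-3 \right)} + \left(12 - 19\right) \left(-17 - 23\right)\right) 21 = \left(\frac{6}{-3} + \left(12 - 19\right) \left(-17 - 23\right)\right) 21 = \left(6 \left(- \frac{1}{3}\right) - -280\right) 21 = \left(-2 + 280\right) 21 = 278 \cdot 21 = 5838$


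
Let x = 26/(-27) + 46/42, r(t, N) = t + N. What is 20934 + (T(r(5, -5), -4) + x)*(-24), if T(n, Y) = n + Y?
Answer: 1324690/63 ≈ 21027.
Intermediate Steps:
r(t, N) = N + t
x = 25/189 (x = 26*(-1/27) + 46*(1/42) = -26/27 + 23/21 = 25/189 ≈ 0.13228)
T(n, Y) = Y + n
20934 + (T(r(5, -5), -4) + x)*(-24) = 20934 + ((-4 + (-5 + 5)) + 25/189)*(-24) = 20934 + ((-4 + 0) + 25/189)*(-24) = 20934 + (-4 + 25/189)*(-24) = 20934 - 731/189*(-24) = 20934 + 5848/63 = 1324690/63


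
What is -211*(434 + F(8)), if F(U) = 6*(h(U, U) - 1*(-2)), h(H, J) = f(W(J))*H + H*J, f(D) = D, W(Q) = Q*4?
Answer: -499226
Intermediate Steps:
W(Q) = 4*Q
h(H, J) = 5*H*J (h(H, J) = (4*J)*H + H*J = 4*H*J + H*J = 5*H*J)
F(U) = 12 + 30*U² (F(U) = 6*(5*U*U - 1*(-2)) = 6*(5*U² + 2) = 6*(2 + 5*U²) = 12 + 30*U²)
-211*(434 + F(8)) = -211*(434 + (12 + 30*8²)) = -211*(434 + (12 + 30*64)) = -211*(434 + (12 + 1920)) = -211*(434 + 1932) = -211*2366 = -499226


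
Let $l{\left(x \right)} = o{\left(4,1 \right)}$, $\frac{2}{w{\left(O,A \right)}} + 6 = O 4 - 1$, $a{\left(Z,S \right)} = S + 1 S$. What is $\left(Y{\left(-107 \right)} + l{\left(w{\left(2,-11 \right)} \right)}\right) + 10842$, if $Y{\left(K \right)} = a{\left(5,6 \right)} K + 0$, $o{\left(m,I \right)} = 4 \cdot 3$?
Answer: $9570$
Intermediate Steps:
$a{\left(Z,S \right)} = 2 S$ ($a{\left(Z,S \right)} = S + S = 2 S$)
$o{\left(m,I \right)} = 12$
$w{\left(O,A \right)} = \frac{2}{-7 + 4 O}$ ($w{\left(O,A \right)} = \frac{2}{-6 + \left(O 4 - 1\right)} = \frac{2}{-6 + \left(4 O - 1\right)} = \frac{2}{-6 + \left(-1 + 4 O\right)} = \frac{2}{-7 + 4 O}$)
$l{\left(x \right)} = 12$
$Y{\left(K \right)} = 12 K$ ($Y{\left(K \right)} = 2 \cdot 6 K + 0 = 12 K + 0 = 12 K$)
$\left(Y{\left(-107 \right)} + l{\left(w{\left(2,-11 \right)} \right)}\right) + 10842 = \left(12 \left(-107\right) + 12\right) + 10842 = \left(-1284 + 12\right) + 10842 = -1272 + 10842 = 9570$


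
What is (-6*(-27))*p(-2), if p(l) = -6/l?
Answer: 486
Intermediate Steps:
(-6*(-27))*p(-2) = (-6*(-27))*(-6/(-2)) = 162*(-6*(-½)) = 162*3 = 486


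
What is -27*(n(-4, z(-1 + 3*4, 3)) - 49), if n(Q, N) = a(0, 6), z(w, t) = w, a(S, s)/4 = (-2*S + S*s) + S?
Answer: 1323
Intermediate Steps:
a(S, s) = -4*S + 4*S*s (a(S, s) = 4*((-2*S + S*s) + S) = 4*(-S + S*s) = -4*S + 4*S*s)
n(Q, N) = 0 (n(Q, N) = 4*0*(-1 + 6) = 4*0*5 = 0)
-27*(n(-4, z(-1 + 3*4, 3)) - 49) = -27*(0 - 49) = -27*(-49) = 1323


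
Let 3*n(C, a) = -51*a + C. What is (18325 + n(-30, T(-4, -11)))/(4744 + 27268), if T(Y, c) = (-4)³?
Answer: 19403/32012 ≈ 0.60612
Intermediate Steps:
T(Y, c) = -64
n(C, a) = -17*a + C/3 (n(C, a) = (-51*a + C)/3 = (C - 51*a)/3 = -17*a + C/3)
(18325 + n(-30, T(-4, -11)))/(4744 + 27268) = (18325 + (-17*(-64) + (⅓)*(-30)))/(4744 + 27268) = (18325 + (1088 - 10))/32012 = (18325 + 1078)*(1/32012) = 19403*(1/32012) = 19403/32012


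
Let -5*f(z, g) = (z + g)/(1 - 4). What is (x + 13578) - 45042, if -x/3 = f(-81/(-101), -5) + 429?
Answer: -16538831/505 ≈ -32750.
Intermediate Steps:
f(z, g) = g/15 + z/15 (f(z, g) = -(z + g)/(5*(1 - 4)) = -(g + z)/(5*(-3)) = -(g + z)*(-1)/(5*3) = -(-g/3 - z/3)/5 = g/15 + z/15)
x = -649511/505 (x = -3*(((1/15)*(-5) + (-81/(-101))/15) + 429) = -3*((-1/3 + (-81*(-1/101))/15) + 429) = -3*((-1/3 + (1/15)*(81/101)) + 429) = -3*((-1/3 + 27/505) + 429) = -3*(-424/1515 + 429) = -3*649511/1515 = -649511/505 ≈ -1286.2)
(x + 13578) - 45042 = (-649511/505 + 13578) - 45042 = 6207379/505 - 45042 = -16538831/505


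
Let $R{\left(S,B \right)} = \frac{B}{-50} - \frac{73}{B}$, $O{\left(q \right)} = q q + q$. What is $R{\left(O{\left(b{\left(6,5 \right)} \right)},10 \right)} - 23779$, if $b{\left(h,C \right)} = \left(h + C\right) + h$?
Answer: $- \frac{47573}{2} \approx -23787.0$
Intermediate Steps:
$b{\left(h,C \right)} = C + 2 h$ ($b{\left(h,C \right)} = \left(C + h\right) + h = C + 2 h$)
$O{\left(q \right)} = q + q^{2}$ ($O{\left(q \right)} = q^{2} + q = q + q^{2}$)
$R{\left(S,B \right)} = - \frac{73}{B} - \frac{B}{50}$ ($R{\left(S,B \right)} = B \left(- \frac{1}{50}\right) - \frac{73}{B} = - \frac{B}{50} - \frac{73}{B} = - \frac{73}{B} - \frac{B}{50}$)
$R{\left(O{\left(b{\left(6,5 \right)} \right)},10 \right)} - 23779 = \left(- \frac{73}{10} - \frac{1}{5}\right) - 23779 = - \frac{15}{2} - 23779 = - \frac{47573}{2}$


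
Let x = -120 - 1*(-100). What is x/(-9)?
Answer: 20/9 ≈ 2.2222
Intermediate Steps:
x = -20 (x = -120 + 100 = -20)
x/(-9) = -20/(-9) = -20*(-1/9) = 20/9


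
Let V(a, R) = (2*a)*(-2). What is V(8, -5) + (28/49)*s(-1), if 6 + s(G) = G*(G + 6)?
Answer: -268/7 ≈ -38.286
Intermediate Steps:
V(a, R) = -4*a
s(G) = -6 + G*(6 + G) (s(G) = -6 + G*(G + 6) = -6 + G*(6 + G))
V(8, -5) + (28/49)*s(-1) = -4*8 + (28/49)*(-6 + (-1)² + 6*(-1)) = -32 + (28*(1/49))*(-6 + 1 - 6) = -32 + (4/7)*(-11) = -32 - 44/7 = -268/7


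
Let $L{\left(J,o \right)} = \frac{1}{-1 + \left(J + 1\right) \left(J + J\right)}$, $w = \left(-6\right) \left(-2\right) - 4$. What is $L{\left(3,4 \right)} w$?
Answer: $\frac{8}{23} \approx 0.34783$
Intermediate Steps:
$w = 8$ ($w = 12 - 4 = 8$)
$L{\left(J,o \right)} = \frac{1}{-1 + 2 J \left(1 + J\right)}$ ($L{\left(J,o \right)} = \frac{1}{-1 + \left(1 + J\right) 2 J} = \frac{1}{-1 + 2 J \left(1 + J\right)}$)
$L{\left(3,4 \right)} w = \frac{1}{-1 + 2 \cdot 3 + 2 \cdot 3^{2}} \cdot 8 = \frac{1}{-1 + 6 + 2 \cdot 9} \cdot 8 = \frac{1}{-1 + 6 + 18} \cdot 8 = \frac{1}{23} \cdot 8 = \frac{8}{23}$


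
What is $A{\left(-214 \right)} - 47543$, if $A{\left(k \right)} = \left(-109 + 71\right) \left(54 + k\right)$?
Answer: $-41463$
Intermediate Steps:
$A{\left(k \right)} = -2052 - 38 k$ ($A{\left(k \right)} = - 38 \left(54 + k\right) = -2052 - 38 k$)
$A{\left(-214 \right)} - 47543 = \left(-2052 - -8132\right) - 47543 = \left(-2052 + 8132\right) - 47543 = 6080 - 47543 = -41463$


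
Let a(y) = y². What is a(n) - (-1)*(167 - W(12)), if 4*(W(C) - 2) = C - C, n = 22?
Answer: 649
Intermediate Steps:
W(C) = 2 (W(C) = 2 + (C - C)/4 = 2 + (¼)*0 = 2 + 0 = 2)
a(n) - (-1)*(167 - W(12)) = 22² - (-1)*(167 - 1*2) = 484 - (-1)*(167 - 2) = 484 - (-1)*165 = 484 - 1*(-165) = 484 + 165 = 649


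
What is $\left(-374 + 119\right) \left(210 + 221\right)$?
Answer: $-109905$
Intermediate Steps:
$\left(-374 + 119\right) \left(210 + 221\right) = \left(-255\right) 431 = -109905$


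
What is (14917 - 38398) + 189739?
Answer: 166258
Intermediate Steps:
(14917 - 38398) + 189739 = -23481 + 189739 = 166258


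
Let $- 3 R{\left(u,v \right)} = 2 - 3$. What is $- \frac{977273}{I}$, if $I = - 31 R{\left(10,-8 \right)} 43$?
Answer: $\frac{2931819}{1333} \approx 2199.4$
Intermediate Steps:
$R{\left(u,v \right)} = \frac{1}{3}$ ($R{\left(u,v \right)} = - \frac{2 - 3}{3} = \left(- \frac{1}{3}\right) \left(-1\right) = \frac{1}{3}$)
$I = - \frac{1333}{3}$ ($I = \left(-31\right) \frac{1}{3} \cdot 43 = \left(- \frac{31}{3}\right) 43 = - \frac{1333}{3} \approx -444.33$)
$- \frac{977273}{I} = - \frac{977273}{- \frac{1333}{3}} = \left(-977273\right) \left(- \frac{3}{1333}\right) = \frac{2931819}{1333}$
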